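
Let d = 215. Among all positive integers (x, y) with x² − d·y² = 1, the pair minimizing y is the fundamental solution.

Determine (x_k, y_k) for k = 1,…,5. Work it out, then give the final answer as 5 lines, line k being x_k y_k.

44 3
3871 264
340604 23229
29969281 2043888
2636956124 179838915

√215 = [14; 1,1,1,28, …], period ℓ=4 (even) → k=3
i=0: a=14 ⇒ p=14, q=1
…
i=2: a=1 ⇒ p=29, q=2
i=3: a=1 ⇒ p=44, q=3
fundamental: x₁=44, y₁=3  (since 1936 − 215·9 = 1)
n=2: (44,3)∘(44,3) = (44·44+215·3·3, 44·3+3·44) = (3871,264)
n=3: (3871,264)∘(44,3) = (44·3871+215·3·264, 44·264+3·3871) = (340604,23229)
n=4: (340604,23229)∘(44,3) = (44·340604+215·3·23229, 44·23229+3·340604) = (29969281,2043888)
n=5: (29969281,2043888)∘(44,3) = (44·29969281+215·3·2043888, 44·2043888+3·29969281) = (2636956124,179838915)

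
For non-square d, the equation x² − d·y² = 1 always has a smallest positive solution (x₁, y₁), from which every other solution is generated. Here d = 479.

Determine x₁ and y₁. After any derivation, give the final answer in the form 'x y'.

√479 = [21; 1,7,1,3,2,21,2,3,1,7,1,42, …], period ℓ=12 (even) → k=11
k=0  a_k=21  p_k/q_k = 21/1
…
k=2  a_k=7  p_k/q_k = 175/8
…
k=6  a_k=21  p_k/q_k = 37075/1694
k=7  a_k=2  p_k/q_k = 75879/3467
k=8  a_k=3  p_k/q_k = 264712/12095
k=9  a_k=1  p_k/q_k = 340591/15562
k=10  a_k=7  p_k/q_k = 2648849/121029
k=11  a_k=1  p_k/q_k = 2989440/136591
fundamental: x₁=2989440, y₁=136591  (since 8936751513600 − 479·18657101281 = 1)

2989440 136591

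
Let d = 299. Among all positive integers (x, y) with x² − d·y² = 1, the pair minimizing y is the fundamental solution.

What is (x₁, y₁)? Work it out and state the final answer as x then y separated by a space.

415 24

d=299: √d = [17; 3,2,3,34] (ℓ=4, even), read p_3/q_3
k=0  a_k=17  p_k/q_k = 17/1
k=1  a_k=3  p_k/q_k = 52/3
k=2  a_k=2  p_k/q_k = 121/7
k=3  a_k=3  p_k/q_k = 415/24
→ (415, 24).  Check: 415²=172225, 299·24²=172224, difference 1.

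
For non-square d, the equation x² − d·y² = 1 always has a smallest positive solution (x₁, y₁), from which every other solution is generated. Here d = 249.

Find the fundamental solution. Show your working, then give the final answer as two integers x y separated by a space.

8553815 542076

√249 = [15; 1,3,1,1,5,…,3,1,30, …], period ℓ=16 (even) → k=15
i=0: a=15 ⇒ p=15, q=1
i=1: a=1 ⇒ p=16, q=1
i=2: a=3 ⇒ p=63, q=4
…
i=4: a=1 ⇒ p=142, q=9
…
i=6: a=1 ⇒ p=931, q=59
…
i=8: a=10 ⇒ p=36751, q=2329
i=9: a=3 ⇒ p=113835, q=7214
i=10: a=1 ⇒ p=150586, q=9543
…
i=13: a=1 ⇒ p=1884116, q=119401
i=14: a=3 ⇒ p=6669699, q=422675
i=15: a=1 ⇒ p=8553815, q=542076
→ (8553815, 542076).  Check: 8553815²=73167751054225, 249·542076²=73167751054224, difference 1.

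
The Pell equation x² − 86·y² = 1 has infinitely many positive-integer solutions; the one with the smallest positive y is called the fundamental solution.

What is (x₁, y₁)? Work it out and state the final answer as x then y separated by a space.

10405 1122

[9; 3,1,1,1,8,1,1,1,3,18] for √86; ℓ=10 ⇒ convergent index 9
i=0: a=9 ⇒ p=9, q=1
i=1: a=3 ⇒ p=28, q=3
…
i=3: a=1 ⇒ p=65, q=7
…
i=8: a=1 ⇒ p=2847, q=307
i=9: a=3 ⇒ p=10405, q=1122
(x₁, y₁) = (10405, 1122);  10405² − 86·1122² = 1 ✓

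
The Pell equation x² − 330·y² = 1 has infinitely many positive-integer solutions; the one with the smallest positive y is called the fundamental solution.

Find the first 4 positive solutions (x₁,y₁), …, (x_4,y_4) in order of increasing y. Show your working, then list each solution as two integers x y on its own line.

√330 = [18; 6,36, …], period ℓ=2 (even) → k=1
i=0: a=18 ⇒ p=18, q=1
i=1: a=6 ⇒ p=109, q=6
→ (109, 6).  Check: 109²=11881, 330·6²=11880, difference 1.
k=2:  x_2 = 109·109+330·6·6 = 23761,  y_2 = 109·6+6·109 = 1308
k=3:  x_3 = 109·23761+330·6·1308 = 5179789,  y_3 = 109·1308+6·23761 = 285138
k=4:  x_4 = 109·5179789+330·6·285138 = 1129170241,  y_4 = 109·285138+6·5179789 = 62158776

109 6
23761 1308
5179789 285138
1129170241 62158776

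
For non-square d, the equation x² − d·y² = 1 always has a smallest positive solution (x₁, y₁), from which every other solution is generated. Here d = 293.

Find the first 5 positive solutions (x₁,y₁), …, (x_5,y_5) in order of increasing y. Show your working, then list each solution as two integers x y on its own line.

d=293: √d = [17; 8,1,1,8,34] (ℓ=5, odd), read p_9/q_9
i=0: a=17 ⇒ p=17, q=1
i=1: a=8 ⇒ p=137, q=8
…
i=6: a=8 ⇒ p=679914, q=39721
…
i=8: a=1 ⇒ p=1444507, q=84389
i=9: a=8 ⇒ p=12320649, q=719780
fundamental: x₁=12320649, y₁=719780  (since 151798391781201 − 293·518083248400 = 1)
k=2:  x_2 = 12320649·12320649+293·719780·719780 = 303596783562401,  y_2 = 12320649·719780+719780·12320649 = 17736313474440
k=3:  x_3 = 12320649·303596783562401+293·719780·17736313474440 = 7481018815602612315849,  y_3 = 12320649·17736313474440+719780·303596783562401 = 437045785745090703340
k=4:  x_4 = 12320649·7481018815602612315849+293·719780·437045785745090703340 = 184342013978870716056521769601,  y_4 = 12320649·437045785745090703340+719780·7481018815602612315849 = 10769375446188914321717060880
k=5:  x_5 = 12320649·184342013978870716056521769601+293·719780·10769375446188914321717060880 = 4542426500373511536803322165613266249,  y_5 = 12320649·10769375446188914321717060880+719780·184342013978870716056521769601 = 265371389643423565052112223737518900

12320649 719780
303596783562401 17736313474440
7481018815602612315849 437045785745090703340
184342013978870716056521769601 10769375446188914321717060880
4542426500373511536803322165613266249 265371389643423565052112223737518900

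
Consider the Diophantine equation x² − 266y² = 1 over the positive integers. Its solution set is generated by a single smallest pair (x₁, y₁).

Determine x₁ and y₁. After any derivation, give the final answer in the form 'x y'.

√266 → a₀=16, period (3,4,3,32); ℓ=4 even so k=3
k=0  a_k=16  p_k/q_k = 16/1
…
k=2  a_k=4  p_k/q_k = 212/13
k=3  a_k=3  p_k/q_k = 685/42
→ (685, 42).  Check: 685²=469225, 266·42²=469224, difference 1.

685 42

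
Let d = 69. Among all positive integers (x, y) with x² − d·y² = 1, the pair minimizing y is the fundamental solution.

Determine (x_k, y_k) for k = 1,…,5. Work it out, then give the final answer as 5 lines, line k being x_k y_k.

7775 936
120901249 14554800
1880014414175 226327139064
29234224019520001 3519386997890400
454592181623521601375 54726467590868580936

√69 = [8; 3,3,1,4,1,3,3,16, …], period ℓ=8 (even) → k=7
step 0: (8, 1)  from 8·(1,0) + (0,1)
…
step 3: (108, 13)  from 1·(83,10) + (25,3)
…
step 6: (2384, 287)  from 3·(623,75) + (515,62)
step 7: (7775, 936)  from 3·(2384,287) + (623,75)
→ (7775, 936).  Check: 7775²=60450625, 69·936²=60450624, difference 1.
(7775+936√69)^2 = 120901249 + 14554800√69
(7775+936√69)^3 = 1880014414175 + 226327139064√69
(7775+936√69)^4 = 29234224019520001 + 3519386997890400√69
(7775+936√69)^5 = 454592181623521601375 + 54726467590868580936√69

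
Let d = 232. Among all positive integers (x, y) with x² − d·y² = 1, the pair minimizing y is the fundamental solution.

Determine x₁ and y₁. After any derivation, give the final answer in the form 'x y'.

√232 → a₀=15, period (4,3,7,3,4,30); ℓ=6 even so k=5
step 0: (15, 1)  from 15·(1,0) + (0,1)
step 1: (61, 4)  from 4·(15,1) + (1,0)
step 2: (198, 13)  from 3·(61,4) + (15,1)
step 3: (1447, 95)  from 7·(198,13) + (61,4)
step 4: (4539, 298)  from 3·(1447,95) + (198,13)
step 5: (19603, 1287)  from 4·(4539,298) + (1447,95)
→ (19603, 1287).  Check: 19603²=384277609, 232·1287²=384277608, difference 1.

19603 1287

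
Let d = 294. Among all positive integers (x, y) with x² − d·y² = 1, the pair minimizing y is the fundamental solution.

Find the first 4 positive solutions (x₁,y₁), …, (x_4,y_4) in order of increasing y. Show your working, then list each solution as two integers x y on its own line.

√294 → a₀=17, period (6,1,4,1,6,34); ℓ=6 even so k=5
i=0: a=17 ⇒ p=17, q=1
…
i=4: a=1 ⇒ p=703, q=41
i=5: a=6 ⇒ p=4801, q=280
fundamental: x₁=4801, y₁=280  (since 23049601 − 294·78400 = 1)
(4801+280√294)^2 = 46099201 + 2688560√294
(4801+280√294)^3 = 442644523201 + 25815552840√294
(4801+280√294)^4 = 4250272665676801 + 247880935681120√294

4801 280
46099201 2688560
442644523201 25815552840
4250272665676801 247880935681120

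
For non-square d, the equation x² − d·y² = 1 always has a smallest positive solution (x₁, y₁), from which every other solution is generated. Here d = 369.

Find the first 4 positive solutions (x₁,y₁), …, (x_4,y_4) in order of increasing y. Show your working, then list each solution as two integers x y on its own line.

8396801 437120
141012534067201 7340819306240
2368108374136006451201 123278797782910239360
39769069528107045198367948801 2070295065004669620717268480

d=369: √d = [19; 4,1,3,2,7,4,7,2,3,1,4,38] (ℓ=12, even), read p_11/q_11
i=0: a=19 ⇒ p=19, q=1
…
i=2: a=1 ⇒ p=96, q=5
i=3: a=3 ⇒ p=365, q=19
i=4: a=2 ⇒ p=826, q=43
i=5: a=7 ⇒ p=6147, q=320
…
i=8: a=2 ⇒ p=393504, q=20485
…
i=10: a=1 ⇒ p=1758061, q=91521
i=11: a=4 ⇒ p=8396801, q=437120
(x₁, y₁) = (8396801, 437120);  8396801² − 369·437120² = 1 ✓
(x_2, y_2) = (8396801·8396801 + 369·437120·437120, 8396801·437120 + 437120·8396801) = (141012534067201, 7340819306240)
(x_3, y_3) = (8396801·141012534067201 + 369·437120·7340819306240, 8396801·7340819306240 + 437120·141012534067201) = (2368108374136006451201, 123278797782910239360)
(x_4, y_4) = (8396801·2368108374136006451201 + 369·437120·123278797782910239360, 8396801·123278797782910239360 + 437120·2368108374136006451201) = (39769069528107045198367948801, 2070295065004669620717268480)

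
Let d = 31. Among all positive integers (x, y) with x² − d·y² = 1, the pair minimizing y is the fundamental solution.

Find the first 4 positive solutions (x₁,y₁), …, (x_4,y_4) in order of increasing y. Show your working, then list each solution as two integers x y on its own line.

d=31: √d = [5; 1,1,3,5,3,1,1,10] (ℓ=8, even), read p_7/q_7
k=0  a_k=5  p_k/q_k = 5/1
k=1  a_k=1  p_k/q_k = 6/1
…
k=3  a_k=3  p_k/q_k = 39/7
k=4  a_k=5  p_k/q_k = 206/37
…
k=6  a_k=1  p_k/q_k = 863/155
k=7  a_k=1  p_k/q_k = 1520/273
fundamental: x₁=1520, y₁=273  (since 2310400 − 31·74529 = 1)
(x_2, y_2) = (1520·1520 + 31·273·273, 1520·273 + 273·1520) = (4620799, 829920)
(x_3, y_3) = (1520·4620799 + 31·273·829920, 1520·829920 + 273·4620799) = (14047227440, 2522956527)
(x_4, y_4) = (1520·14047227440 + 31·273·2522956527, 1520·2522956527 + 273·14047227440) = (42703566796801, 7669787012160)

1520 273
4620799 829920
14047227440 2522956527
42703566796801 7669787012160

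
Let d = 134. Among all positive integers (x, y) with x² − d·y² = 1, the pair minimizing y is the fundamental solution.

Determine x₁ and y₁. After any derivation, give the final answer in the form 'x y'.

145925 12606

d=134: √d = [11; 1,1,2,1,3,…,1,1,22] (ℓ=14, even), read p_13/q_13
step 0: (11, 1)  from 11·(1,0) + (0,1)
…
step 4: (81, 7)  from 1·(58,5) + (23,2)
…
step 8: (4503, 389)  from 1·(4121,356) + (382,33)
…
step 10: (22133, 1912)  from 1·(17630,1523) + (4503,389)
…
step 12: (84029, 7259)  from 1·(61896,5347) + (22133,1912)
step 13: (145925, 12606)  from 1·(84029,7259) + (61896,5347)
(x₁, y₁) = (145925, 12606);  145925² − 134·12606² = 1 ✓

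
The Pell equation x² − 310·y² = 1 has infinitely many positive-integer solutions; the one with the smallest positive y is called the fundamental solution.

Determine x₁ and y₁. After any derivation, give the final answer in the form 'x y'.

848719 48204

[17; 1,1,1,1,5,…,1,1,34] for √310; ℓ=16 ⇒ convergent index 15
step 0: (17, 1)  from 17·(1,0) + (0,1)
step 1: (18, 1)  from 1·(17,1) + (1,0)
…
step 9: (7747, 440)  from 1·(5687,323) + (2060,117)
…
step 11: (152387, 8655)  from 5·(28928,1643) + (7747,440)
step 12: (181315, 10298)  from 1·(152387,8655) + (28928,1643)
…
step 14: (515017, 29251)  from 1·(333702,18953) + (181315,10298)
step 15: (848719, 48204)  from 1·(515017,29251) + (333702,18953)
→ (848719, 48204).  Check: 848719²=720323940961, 310·48204²=720323940960, difference 1.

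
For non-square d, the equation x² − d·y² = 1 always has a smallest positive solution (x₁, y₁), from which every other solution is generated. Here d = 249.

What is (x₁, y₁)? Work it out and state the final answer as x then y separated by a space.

d=249: √d = [15; 1,3,1,1,5,…,3,1,30] (ℓ=16, even), read p_15/q_15
k=0  a_k=15  p_k/q_k = 15/1
…
k=3  a_k=1  p_k/q_k = 79/5
…
k=6  a_k=1  p_k/q_k = 931/59
k=7  a_k=3  p_k/q_k = 3582/227
k=8  a_k=10  p_k/q_k = 36751/2329
…
k=11  a_k=5  p_k/q_k = 866765/54929
…
k=13  a_k=1  p_k/q_k = 1884116/119401
k=14  a_k=3  p_k/q_k = 6669699/422675
k=15  a_k=1  p_k/q_k = 8553815/542076
fundamental: x₁=8553815, y₁=542076  (since 73167751054225 − 249·293846389776 = 1)

8553815 542076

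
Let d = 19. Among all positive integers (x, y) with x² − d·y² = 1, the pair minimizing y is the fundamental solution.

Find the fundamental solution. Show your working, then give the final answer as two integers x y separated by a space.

170 39

√19 → a₀=4, period (2,1,3,1,2,8); ℓ=6 even so k=5
k=0  a_k=4  p_k/q_k = 4/1
k=1  a_k=2  p_k/q_k = 9/2
k=2  a_k=1  p_k/q_k = 13/3
k=3  a_k=3  p_k/q_k = 48/11
k=4  a_k=1  p_k/q_k = 61/14
k=5  a_k=2  p_k/q_k = 170/39
fundamental: x₁=170, y₁=39  (since 28900 − 19·1521 = 1)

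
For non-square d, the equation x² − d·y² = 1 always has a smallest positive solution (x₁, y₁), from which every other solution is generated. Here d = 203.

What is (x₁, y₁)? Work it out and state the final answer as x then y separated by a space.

57 4

d=203: √d = [14; 4,28] (ℓ=2, even), read p_1/q_1
i=0: a=14 ⇒ p=14, q=1
i=1: a=4 ⇒ p=57, q=4
→ (57, 4).  Check: 57²=3249, 203·4²=3248, difference 1.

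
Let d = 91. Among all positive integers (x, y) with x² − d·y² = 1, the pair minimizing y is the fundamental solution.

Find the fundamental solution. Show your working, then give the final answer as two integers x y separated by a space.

1574 165

√91 → a₀=9, period (1,1,5,1,5,1,1,18); ℓ=8 even so k=7
k=0  a_k=9  p_k/q_k = 9/1
k=1  a_k=1  p_k/q_k = 10/1
…
k=5  a_k=5  p_k/q_k = 725/76
k=6  a_k=1  p_k/q_k = 849/89
k=7  a_k=1  p_k/q_k = 1574/165
fundamental: x₁=1574, y₁=165  (since 2477476 − 91·27225 = 1)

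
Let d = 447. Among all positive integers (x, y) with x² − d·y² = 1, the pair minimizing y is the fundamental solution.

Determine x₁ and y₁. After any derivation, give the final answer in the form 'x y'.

√447 → a₀=21, period (7,42); ℓ=2 even so k=1
k=0  a_k=21  p_k/q_k = 21/1
k=1  a_k=7  p_k/q_k = 148/7
fundamental: x₁=148, y₁=7  (since 21904 − 447·49 = 1)

148 7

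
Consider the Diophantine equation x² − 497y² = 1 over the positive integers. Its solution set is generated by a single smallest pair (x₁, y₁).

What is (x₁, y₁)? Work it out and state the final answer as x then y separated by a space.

√497 → a₀=22, period (3,2,2,5,6,5,2,2,3,44); ℓ=10 even so k=9
a_0=22:  p_0=22·1+0=22,  q_0=22·0+1=1
…
a_2=2:  p_2=2·67+22=156,  q_2=2·3+1=7
…
a_4=5:  p_4=5·379+156=2051,  q_4=5·17+7=92
a_5=6:  p_5=6·2051+379=12685,  q_5=6·92+17=569
…
a_8=2:  p_8=2·143637+65476=352750,  q_8=2·6443+2937=15823
a_9=3:  p_9=3·352750+143637=1201887,  q_9=3·15823+6443=53912
fundamental: x₁=1201887, y₁=53912  (since 1444532360769 − 497·2906503744 = 1)

1201887 53912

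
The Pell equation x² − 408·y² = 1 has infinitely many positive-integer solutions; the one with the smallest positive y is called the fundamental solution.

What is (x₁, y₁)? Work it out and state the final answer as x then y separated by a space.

101 5

√408 = [20; 5,40, …], period ℓ=2 (even) → k=1
i=0: a=20 ⇒ p=20, q=1
i=1: a=5 ⇒ p=101, q=5
(x₁, y₁) = (101, 5);  101² − 408·5² = 1 ✓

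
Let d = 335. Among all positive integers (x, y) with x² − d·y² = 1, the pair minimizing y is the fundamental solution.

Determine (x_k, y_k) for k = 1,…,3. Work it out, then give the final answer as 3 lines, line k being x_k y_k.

√335 = [18; 3,3,3,36, …], period ℓ=4 (even) → k=3
i=0: a=18 ⇒ p=18, q=1
i=1: a=3 ⇒ p=55, q=3
i=2: a=3 ⇒ p=183, q=10
i=3: a=3 ⇒ p=604, q=33
→ (604, 33).  Check: 604²=364816, 335·33²=364815, difference 1.
n=2: (604,33)∘(604,33) = (604·604+335·33·33, 604·33+33·604) = (729631,39864)
n=3: (729631,39864)∘(604,33) = (604·729631+335·33·39864, 604·39864+33·729631) = (881393644,48155679)

604 33
729631 39864
881393644 48155679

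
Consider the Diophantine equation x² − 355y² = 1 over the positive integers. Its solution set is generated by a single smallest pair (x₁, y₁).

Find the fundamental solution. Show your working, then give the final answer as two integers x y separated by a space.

[18; 1,5,3,3,1,6,1,3,3,5,1,36] for √355; ℓ=12 ⇒ convergent index 11
step 0: (18, 1)  from 18·(1,0) + (0,1)
…
step 3: (358, 19)  from 3·(113,6) + (19,1)
step 4: (1187, 63)  from 3·(358,19) + (113,6)
step 5: (1545, 82)  from 1·(1187,63) + (358,19)
step 6: (10457, 555)  from 6·(1545,82) + (1187,63)
…
step 8: (46463, 2466)  from 3·(12002,637) + (10457,555)
step 9: (151391, 8035)  from 3·(46463,2466) + (12002,637)
step 10: (803418, 42641)  from 5·(151391,8035) + (46463,2466)
step 11: (954809, 50676)  from 1·(803418,42641) + (151391,8035)
(x₁, y₁) = (954809, 50676);  954809² − 355·50676² = 1 ✓

954809 50676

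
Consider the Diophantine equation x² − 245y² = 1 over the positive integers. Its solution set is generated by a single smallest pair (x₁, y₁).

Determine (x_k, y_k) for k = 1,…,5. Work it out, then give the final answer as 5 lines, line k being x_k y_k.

51841 3312
5374978561 343394784
557288527109761 35603857991376
57780789062419261441 3691479203918451648
5990827771012465337616001 382739946785069045776560

[15; 1,1,1,7,6,7,1,1,1,30] for √245; ℓ=10 ⇒ convergent index 9
i=0: a=15 ⇒ p=15, q=1
…
i=4: a=7 ⇒ p=360, q=23
i=5: a=6 ⇒ p=2207, q=141
…
i=8: a=1 ⇒ p=33825, q=2161
i=9: a=1 ⇒ p=51841, q=3312
fundamental: x₁=51841, y₁=3312  (since 2687489281 − 245·10969344 = 1)
n=2: (51841,3312)∘(51841,3312) = (51841·51841+245·3312·3312, 51841·3312+3312·51841) = (5374978561,343394784)
n=3: (5374978561,343394784)∘(51841,3312) = (51841·5374978561+245·3312·343394784, 51841·343394784+3312·5374978561) = (557288527109761,35603857991376)
n=4: (557288527109761,35603857991376)∘(51841,3312) = (51841·557288527109761+245·3312·35603857991376, 51841·35603857991376+3312·557288527109761) = (57780789062419261441,3691479203918451648)
n=5: (57780789062419261441,3691479203918451648)∘(51841,3312) = (51841·57780789062419261441+245·3312·3691479203918451648, 51841·3691479203918451648+3312·57780789062419261441) = (5990827771012465337616001,382739946785069045776560)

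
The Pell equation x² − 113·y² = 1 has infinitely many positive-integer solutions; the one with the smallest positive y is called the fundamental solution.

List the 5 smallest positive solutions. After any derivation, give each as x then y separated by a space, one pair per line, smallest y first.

√113 → a₀=10, period (1,1,1,2,2,1,1,1,20); ℓ=9 odd so k=17
a_0=10:  p_0=10·1+0=10,  q_0=10·0+1=1
a_1=1:  p_1=1·10+1=11,  q_1=1·1+0=1
a_2=1:  p_2=1·11+10=21,  q_2=1·1+1=2
a_3=1:  p_3=1·21+11=32,  q_3=1·2+1=3
a_4=2:  p_4=2·32+21=85,  q_4=2·3+2=8
a_5=2:  p_5=2·85+32=202,  q_5=2·8+3=19
a_6=1:  p_6=1·202+85=287,  q_6=1·19+8=27
a_7=1:  p_7=1·287+202=489,  q_7=1·27+19=46
a_8=1:  p_8=1·489+287=776,  q_8=1·46+27=73
a_9=20:  p_9=20·776+489=16009,  q_9=20·73+46=1506
a_10=1:  p_10=1·16009+776=16785,  q_10=1·1506+73=1579
a_11=1:  p_11=1·16785+16009=32794,  q_11=1·1579+1506=3085
…
a_13=2:  p_13=2·49579+32794=131952,  q_13=2·4664+3085=12413
a_14=2:  p_14=2·131952+49579=313483,  q_14=2·12413+4664=29490
a_15=1:  p_15=1·313483+131952=445435,  q_15=1·29490+12413=41903
a_16=1:  p_16=1·445435+313483=758918,  q_16=1·41903+29490=71393
a_17=1:  p_17=1·758918+445435=1204353,  q_17=1·71393+41903=113296
fundamental: x₁=1204353, y₁=113296  (since 1450466148609 − 113·12835983616 = 1)
(1204353+113296√113)^2 = 2900932297217 + 272896754976√113
(1204353+113296√113)^3 = 6987493029899166849 + 657328051091107760√113
(1204353+113296√113)^4 = 16830816386073401651890177 + 1583310020631184911403584√113
(1204353+113296√113)^5 = 40540488414026331506287881514113 + 3813728346553801555156190094544√113

1204353 113296
2900932297217 272896754976
6987493029899166849 657328051091107760
16830816386073401651890177 1583310020631184911403584
40540488414026331506287881514113 3813728346553801555156190094544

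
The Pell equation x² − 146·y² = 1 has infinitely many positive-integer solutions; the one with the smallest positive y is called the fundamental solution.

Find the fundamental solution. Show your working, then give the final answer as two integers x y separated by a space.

√146 → a₀=12, period (12,24); ℓ=2 even so k=1
i=0: a=12 ⇒ p=12, q=1
i=1: a=12 ⇒ p=145, q=12
(x₁, y₁) = (145, 12);  145² − 146·12² = 1 ✓

145 12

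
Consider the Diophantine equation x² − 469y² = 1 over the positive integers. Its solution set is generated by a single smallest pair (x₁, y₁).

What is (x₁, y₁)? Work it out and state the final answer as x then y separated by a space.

137215 6336

√469 = [21; 1,1,1,10,6,10,1,1,1,42, …], period ℓ=10 (even) → k=9
step 0: (21, 1)  from 21·(1,0) + (0,1)
…
step 4: (693, 32)  from 10·(65,3) + (43,2)
step 5: (4223, 195)  from 6·(693,32) + (65,3)
…
step 8: (90069, 4159)  from 1·(47146,2177) + (42923,1982)
step 9: (137215, 6336)  from 1·(90069,4159) + (47146,2177)
→ (137215, 6336).  Check: 137215²=18827956225, 469·6336²=18827956224, difference 1.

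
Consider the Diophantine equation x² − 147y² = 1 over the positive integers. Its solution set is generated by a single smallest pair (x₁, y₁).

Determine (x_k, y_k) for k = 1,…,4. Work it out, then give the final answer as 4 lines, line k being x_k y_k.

d=147: √d = [12; 8,24] (ℓ=2, even), read p_1/q_1
a_0=12:  p_0=12·1+0=12,  q_0=12·0+1=1
a_1=8:  p_1=8·12+1=97,  q_1=8·1+0=8
(x₁, y₁) = (97, 8);  97² − 147·8² = 1 ✓
n=2: (97,8)∘(97,8) = (97·97+147·8·8, 97·8+8·97) = (18817,1552)
n=3: (18817,1552)∘(97,8) = (97·18817+147·8·1552, 97·1552+8·18817) = (3650401,301080)
n=4: (3650401,301080)∘(97,8) = (97·3650401+147·8·301080, 97·301080+8·3650401) = (708158977,58407968)

97 8
18817 1552
3650401 301080
708158977 58407968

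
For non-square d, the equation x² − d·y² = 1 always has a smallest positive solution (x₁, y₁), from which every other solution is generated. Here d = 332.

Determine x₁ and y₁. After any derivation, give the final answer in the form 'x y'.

13447 738

[18; 4,1,1,8,1,1,4,36] for √332; ℓ=8 ⇒ convergent index 7
step 0: (18, 1)  from 18·(1,0) + (0,1)
step 1: (73, 4)  from 4·(18,1) + (1,0)
…
step 3: (164, 9)  from 1·(91,5) + (73,4)
…
step 5: (1567, 86)  from 1·(1403,77) + (164,9)
step 6: (2970, 163)  from 1·(1567,86) + (1403,77)
step 7: (13447, 738)  from 4·(2970,163) + (1567,86)
(x₁, y₁) = (13447, 738);  13447² − 332·738² = 1 ✓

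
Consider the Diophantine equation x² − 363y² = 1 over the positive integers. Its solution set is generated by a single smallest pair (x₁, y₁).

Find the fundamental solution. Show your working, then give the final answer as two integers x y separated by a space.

√363 = [19; 19,38, …], period ℓ=2 (even) → k=1
a_0=19:  p_0=19·1+0=19,  q_0=19·0+1=1
a_1=19:  p_1=19·19+1=362,  q_1=19·1+0=19
fundamental: x₁=362, y₁=19  (since 131044 − 363·361 = 1)

362 19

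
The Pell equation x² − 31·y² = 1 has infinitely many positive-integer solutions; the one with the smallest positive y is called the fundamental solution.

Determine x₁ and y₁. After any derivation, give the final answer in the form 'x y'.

1520 273

√31 = [5; 1,1,3,5,3,1,1,10, …], period ℓ=8 (even) → k=7
a_0=5:  p_0=5·1+0=5,  q_0=5·0+1=1
a_1=1:  p_1=1·5+1=6,  q_1=1·1+0=1
a_2=1:  p_2=1·6+5=11,  q_2=1·1+1=2
a_3=3:  p_3=3·11+6=39,  q_3=3·2+1=7
…
a_5=3:  p_5=3·206+39=657,  q_5=3·37+7=118
a_6=1:  p_6=1·657+206=863,  q_6=1·118+37=155
a_7=1:  p_7=1·863+657=1520,  q_7=1·155+118=273
(x₁, y₁) = (1520, 273);  1520² − 31·273² = 1 ✓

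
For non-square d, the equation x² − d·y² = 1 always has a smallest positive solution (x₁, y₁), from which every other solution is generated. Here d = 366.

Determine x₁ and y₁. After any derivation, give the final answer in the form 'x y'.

907925 47458

√366 = [19; 7,1,1,1,2,12,2,1,1,1,7,38, …], period ℓ=12 (even) → k=11
k=0  a_k=19  p_k/q_k = 19/1
k=1  a_k=7  p_k/q_k = 134/7
k=2  a_k=1  p_k/q_k = 153/8
…
k=4  a_k=1  p_k/q_k = 440/23
…
k=6  a_k=12  p_k/q_k = 14444/755
k=7  a_k=2  p_k/q_k = 30055/1571
k=8  a_k=1  p_k/q_k = 44499/2326
…
k=10  a_k=1  p_k/q_k = 119053/6223
k=11  a_k=7  p_k/q_k = 907925/47458
(x₁, y₁) = (907925, 47458);  907925² − 366·47458² = 1 ✓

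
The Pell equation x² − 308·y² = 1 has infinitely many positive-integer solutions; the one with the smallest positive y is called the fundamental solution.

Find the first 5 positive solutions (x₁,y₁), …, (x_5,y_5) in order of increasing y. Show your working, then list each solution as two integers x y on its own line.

351 20
246401 14040
172973151 9856060
121426905601 6918940080
85241514758751 4857086080100

√308 → a₀=17, period (1,1,4,1,1,34); ℓ=6 even so k=5
k=0  a_k=17  p_k/q_k = 17/1
k=1  a_k=1  p_k/q_k = 18/1
k=2  a_k=1  p_k/q_k = 35/2
…
k=4  a_k=1  p_k/q_k = 193/11
k=5  a_k=1  p_k/q_k = 351/20
fundamental: x₁=351, y₁=20  (since 123201 − 308·400 = 1)
(351+20√308)^2 = 246401 + 14040√308
(351+20√308)^3 = 172973151 + 9856060√308
(351+20√308)^4 = 121426905601 + 6918940080√308
(351+20√308)^5 = 85241514758751 + 4857086080100√308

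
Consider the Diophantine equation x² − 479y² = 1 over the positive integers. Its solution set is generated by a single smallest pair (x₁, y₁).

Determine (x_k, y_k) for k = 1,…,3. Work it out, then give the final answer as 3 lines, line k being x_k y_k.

2989440 136591
17873503027199 816661198080
106863529779256567680 4882719303976413809

d=479: √d = [21; 1,7,1,3,2,21,2,3,1,7,1,42] (ℓ=12, even), read p_11/q_11
step 0: (21, 1)  from 21·(1,0) + (0,1)
step 1: (22, 1)  from 1·(21,1) + (1,0)
step 2: (175, 8)  from 7·(22,1) + (21,1)
step 3: (197, 9)  from 1·(175,8) + (22,1)
step 4: (766, 35)  from 3·(197,9) + (175,8)
…
step 6: (37075, 1694)  from 21·(1729,79) + (766,35)
step 7: (75879, 3467)  from 2·(37075,1694) + (1729,79)
step 8: (264712, 12095)  from 3·(75879,3467) + (37075,1694)
step 9: (340591, 15562)  from 1·(264712,12095) + (75879,3467)
step 10: (2648849, 121029)  from 7·(340591,15562) + (264712,12095)
step 11: (2989440, 136591)  from 1·(2648849,121029) + (340591,15562)
→ (2989440, 136591).  Check: 2989440²=8936751513600, 479·136591²=8936751513599, difference 1.
(2989440+136591√479)^2 = 17873503027199 + 816661198080√479
(2989440+136591√479)^3 = 106863529779256567680 + 4882719303976413809√479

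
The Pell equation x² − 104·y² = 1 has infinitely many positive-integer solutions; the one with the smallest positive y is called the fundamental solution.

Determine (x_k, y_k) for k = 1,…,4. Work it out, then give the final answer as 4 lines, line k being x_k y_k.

51 5
5201 510
530451 52015
54100801 5305020

d=104: √d = [10; 5,20] (ℓ=2, even), read p_1/q_1
step 0: (10, 1)  from 10·(1,0) + (0,1)
step 1: (51, 5)  from 5·(10,1) + (1,0)
→ (51, 5).  Check: 51²=2601, 104·5²=2600, difference 1.
(51+5√104)^2 = 5201 + 510√104
(51+5√104)^3 = 530451 + 52015√104
(51+5√104)^4 = 54100801 + 5305020√104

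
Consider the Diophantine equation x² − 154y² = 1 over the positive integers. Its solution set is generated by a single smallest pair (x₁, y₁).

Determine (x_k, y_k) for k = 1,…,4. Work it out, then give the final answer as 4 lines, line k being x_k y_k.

21295 1716
906954049 73084440
38627172925615 3112666297884
1645131293994988801 132568457553795120

[12; 2,2,3,1,2,1,3,2,2,24] for √154; ℓ=10 ⇒ convergent index 9
i=0: a=12 ⇒ p=12, q=1
…
i=4: a=1 ⇒ p=273, q=22
i=5: a=2 ⇒ p=757, q=61
…
i=7: a=3 ⇒ p=3847, q=310
i=8: a=2 ⇒ p=8724, q=703
i=9: a=2 ⇒ p=21295, q=1716
(x₁, y₁) = (21295, 1716);  21295² − 154·1716² = 1 ✓
(21295+1716√154)^2 = 906954049 + 73084440√154
(21295+1716√154)^3 = 38627172925615 + 3112666297884√154
(21295+1716√154)^4 = 1645131293994988801 + 132568457553795120√154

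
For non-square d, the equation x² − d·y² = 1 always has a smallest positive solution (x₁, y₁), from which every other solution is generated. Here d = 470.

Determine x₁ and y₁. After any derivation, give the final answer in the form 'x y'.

[21; 1,2,8,2,1,42] for √470; ℓ=6 ⇒ convergent index 5
i=0: a=21 ⇒ p=21, q=1
…
i=2: a=2 ⇒ p=65, q=3
…
i=4: a=2 ⇒ p=1149, q=53
i=5: a=1 ⇒ p=1691, q=78
→ (1691, 78).  Check: 1691²=2859481, 470·78²=2859480, difference 1.

1691 78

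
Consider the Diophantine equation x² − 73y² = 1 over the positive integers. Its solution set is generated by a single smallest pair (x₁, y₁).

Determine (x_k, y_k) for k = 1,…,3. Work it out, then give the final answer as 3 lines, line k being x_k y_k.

√73 = [8; 1,1,5,5,1,1,16, …], period ℓ=7 (odd) → k=13
k=0  a_k=8  p_k/q_k = 8/1
k=1  a_k=1  p_k/q_k = 9/1
k=2  a_k=1  p_k/q_k = 17/2
k=3  a_k=5  p_k/q_k = 94/11
k=4  a_k=5  p_k/q_k = 487/57
k=5  a_k=1  p_k/q_k = 581/68
k=6  a_k=1  p_k/q_k = 1068/125
k=7  a_k=16  p_k/q_k = 17669/2068
…
k=9  a_k=1  p_k/q_k = 36406/4261
k=10  a_k=5  p_k/q_k = 200767/23498
k=11  a_k=5  p_k/q_k = 1040241/121751
k=12  a_k=1  p_k/q_k = 1241008/145249
k=13  a_k=1  p_k/q_k = 2281249/267000
(x₁, y₁) = (2281249, 267000);  2281249² − 73·267000² = 1 ✓
(x_2, y_2) = (2281249·2281249 + 73·267000·267000, 2281249·267000 + 267000·2281249) = (10408194000001, 1218186966000)
(x_3, y_3) = (2281249·10408194000001 + 73·267000·1218186966000, 2281249·1218186966000 + 267000·10408194000001) = (47487364308614281249, 5557975596000801000)

2281249 267000
10408194000001 1218186966000
47487364308614281249 5557975596000801000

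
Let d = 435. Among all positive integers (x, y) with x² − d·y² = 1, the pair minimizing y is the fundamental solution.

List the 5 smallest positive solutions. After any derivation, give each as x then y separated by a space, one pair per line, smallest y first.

√435 = [20; 1,5,1,40, …], period ℓ=4 (even) → k=3
step 0: (20, 1)  from 20·(1,0) + (0,1)
…
step 2: (125, 6)  from 5·(21,1) + (20,1)
step 3: (146, 7)  from 1·(125,6) + (21,1)
fundamental: x₁=146, y₁=7  (since 21316 − 435·49 = 1)
k=2:  x_2 = 146·146+435·7·7 = 42631,  y_2 = 146·7+7·146 = 2044
k=3:  x_3 = 146·42631+435·7·2044 = 12448106,  y_3 = 146·2044+7·42631 = 596841
k=4:  x_4 = 146·12448106+435·7·596841 = 3634804321,  y_4 = 146·596841+7·12448106 = 174275528
k=5:  x_5 = 146·3634804321+435·7·174275528 = 1061350413626,  y_5 = 146·174275528+7·3634804321 = 50887857335

146 7
42631 2044
12448106 596841
3634804321 174275528
1061350413626 50887857335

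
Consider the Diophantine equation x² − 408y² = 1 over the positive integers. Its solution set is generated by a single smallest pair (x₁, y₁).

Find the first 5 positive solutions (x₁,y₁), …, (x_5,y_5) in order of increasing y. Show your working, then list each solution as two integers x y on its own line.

101 5
20401 1010
4120901 204015
832401601 41210020
168141002501 8324220025

[20; 5,40] for √408; ℓ=2 ⇒ convergent index 1
k=0  a_k=20  p_k/q_k = 20/1
k=1  a_k=5  p_k/q_k = 101/5
→ (101, 5).  Check: 101²=10201, 408·5²=10200, difference 1.
k=2:  x_2 = 101·101+408·5·5 = 20401,  y_2 = 101·5+5·101 = 1010
k=3:  x_3 = 101·20401+408·5·1010 = 4120901,  y_3 = 101·1010+5·20401 = 204015
k=4:  x_4 = 101·4120901+408·5·204015 = 832401601,  y_4 = 101·204015+5·4120901 = 41210020
k=5:  x_5 = 101·832401601+408·5·41210020 = 168141002501,  y_5 = 101·41210020+5·832401601 = 8324220025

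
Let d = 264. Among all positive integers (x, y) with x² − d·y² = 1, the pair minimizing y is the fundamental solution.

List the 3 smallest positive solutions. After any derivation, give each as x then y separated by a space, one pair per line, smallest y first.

65 4
8449 520
1098305 67596

[16; 4,32] for √264; ℓ=2 ⇒ convergent index 1
step 0: (16, 1)  from 16·(1,0) + (0,1)
step 1: (65, 4)  from 4·(16,1) + (1,0)
→ (65, 4).  Check: 65²=4225, 264·4²=4224, difference 1.
k=2:  x_2 = 65·65+264·4·4 = 8449,  y_2 = 65·4+4·65 = 520
k=3:  x_3 = 65·8449+264·4·520 = 1098305,  y_3 = 65·520+4·8449 = 67596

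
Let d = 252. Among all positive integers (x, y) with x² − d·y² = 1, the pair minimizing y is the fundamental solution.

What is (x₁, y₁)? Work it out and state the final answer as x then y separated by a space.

127 8

d=252: √d = [15; 1,6,1,30] (ℓ=4, even), read p_3/q_3
k=0  a_k=15  p_k/q_k = 15/1
k=1  a_k=1  p_k/q_k = 16/1
k=2  a_k=6  p_k/q_k = 111/7
k=3  a_k=1  p_k/q_k = 127/8
→ (127, 8).  Check: 127²=16129, 252·8²=16128, difference 1.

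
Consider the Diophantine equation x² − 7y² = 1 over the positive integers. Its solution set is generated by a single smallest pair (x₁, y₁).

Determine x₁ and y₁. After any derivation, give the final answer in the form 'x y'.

8 3

d=7: √d = [2; 1,1,1,4] (ℓ=4, even), read p_3/q_3
a_0=2:  p_0=2·1+0=2,  q_0=2·0+1=1
…
a_2=1:  p_2=1·3+2=5,  q_2=1·1+1=2
a_3=1:  p_3=1·5+3=8,  q_3=1·2+1=3
fundamental: x₁=8, y₁=3  (since 64 − 7·9 = 1)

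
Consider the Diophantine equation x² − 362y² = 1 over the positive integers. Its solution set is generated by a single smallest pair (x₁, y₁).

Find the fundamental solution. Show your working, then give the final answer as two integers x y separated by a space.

d=362: √d = [19; 38] (ℓ=1, odd), read p_1/q_1
k=0  a_k=19  p_k/q_k = 19/1
k=1  a_k=38  p_k/q_k = 723/38
(x₁, y₁) = (723, 38);  723² − 362·38² = 1 ✓

723 38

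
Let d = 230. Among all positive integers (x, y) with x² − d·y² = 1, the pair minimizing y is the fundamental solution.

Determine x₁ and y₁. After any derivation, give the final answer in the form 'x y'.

91 6

d=230: √d = [15; 6,30] (ℓ=2, even), read p_1/q_1
k=0  a_k=15  p_k/q_k = 15/1
k=1  a_k=6  p_k/q_k = 91/6
→ (91, 6).  Check: 91²=8281, 230·6²=8280, difference 1.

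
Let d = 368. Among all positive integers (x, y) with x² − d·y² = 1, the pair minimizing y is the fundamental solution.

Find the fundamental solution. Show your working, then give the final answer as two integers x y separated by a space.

[19; 5,2,5,38] for √368; ℓ=4 ⇒ convergent index 3
step 0: (19, 1)  from 19·(1,0) + (0,1)
step 1: (96, 5)  from 5·(19,1) + (1,0)
step 2: (211, 11)  from 2·(96,5) + (19,1)
step 3: (1151, 60)  from 5·(211,11) + (96,5)
fundamental: x₁=1151, y₁=60  (since 1324801 − 368·3600 = 1)

1151 60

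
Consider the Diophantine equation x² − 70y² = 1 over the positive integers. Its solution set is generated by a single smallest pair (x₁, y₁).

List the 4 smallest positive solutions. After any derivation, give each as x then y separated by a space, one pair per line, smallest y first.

√70 → a₀=8, period (2,1,2,1,2,16); ℓ=6 even so k=5
k=0  a_k=8  p_k/q_k = 8/1
k=1  a_k=2  p_k/q_k = 17/2
…
k=3  a_k=2  p_k/q_k = 67/8
k=4  a_k=1  p_k/q_k = 92/11
k=5  a_k=2  p_k/q_k = 251/30
fundamental: x₁=251, y₁=30  (since 63001 − 70·900 = 1)
n=2: (251,30)∘(251,30) = (251·251+70·30·30, 251·30+30·251) = (126001,15060)
n=3: (126001,15060)∘(251,30) = (251·126001+70·30·15060, 251·15060+30·126001) = (63252251,7560090)
n=4: (63252251,7560090)∘(251,30) = (251·63252251+70·30·7560090, 251·7560090+30·63252251) = (31752504001,3795150120)

251 30
126001 15060
63252251 7560090
31752504001 3795150120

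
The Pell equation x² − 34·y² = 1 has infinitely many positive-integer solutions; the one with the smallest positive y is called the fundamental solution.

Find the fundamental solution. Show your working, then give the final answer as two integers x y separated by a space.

√34 → a₀=5, period (1,4,1,10); ℓ=4 even so k=3
step 0: (5, 1)  from 5·(1,0) + (0,1)
…
step 2: (29, 5)  from 4·(6,1) + (5,1)
step 3: (35, 6)  from 1·(29,5) + (6,1)
fundamental: x₁=35, y₁=6  (since 1225 − 34·36 = 1)

35 6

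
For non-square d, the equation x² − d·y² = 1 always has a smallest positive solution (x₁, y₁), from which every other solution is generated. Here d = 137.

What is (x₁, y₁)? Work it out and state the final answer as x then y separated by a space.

[11; 1,2,2,1,1,2,2,1,22] for √137; ℓ=9 ⇒ convergent index 17
a_0=11:  p_0=11·1+0=11,  q_0=11·0+1=1
a_1=1:  p_1=1·11+1=12,  q_1=1·1+0=1
a_2=2:  p_2=2·12+11=35,  q_2=2·1+1=3
a_3=2:  p_3=2·35+12=82,  q_3=2·3+1=7
a_4=1:  p_4=1·82+35=117,  q_4=1·7+3=10
a_5=1:  p_5=1·117+82=199,  q_5=1·10+7=17
a_6=2:  p_6=2·199+117=515,  q_6=2·17+10=44
a_7=2:  p_7=2·515+199=1229,  q_7=2·44+17=105
…
a_14=1:  p_14=1·408178+285899=694077,  q_14=1·34873+24426=59299
…
a_16=2:  p_16=2·1796332+694077=4286741,  q_16=2·153471+59299=366241
a_17=1:  p_17=1·4286741+1796332=6083073,  q_17=1·366241+153471=519712
fundamental: x₁=6083073, y₁=519712  (since 37003777123329 − 137·270100562944 = 1)

6083073 519712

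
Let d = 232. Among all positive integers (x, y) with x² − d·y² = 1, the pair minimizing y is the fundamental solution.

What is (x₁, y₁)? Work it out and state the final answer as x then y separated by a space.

19603 1287

d=232: √d = [15; 4,3,7,3,4,30] (ℓ=6, even), read p_5/q_5
step 0: (15, 1)  from 15·(1,0) + (0,1)
step 1: (61, 4)  from 4·(15,1) + (1,0)
step 2: (198, 13)  from 3·(61,4) + (15,1)
step 3: (1447, 95)  from 7·(198,13) + (61,4)
step 4: (4539, 298)  from 3·(1447,95) + (198,13)
step 5: (19603, 1287)  from 4·(4539,298) + (1447,95)
fundamental: x₁=19603, y₁=1287  (since 384277609 − 232·1656369 = 1)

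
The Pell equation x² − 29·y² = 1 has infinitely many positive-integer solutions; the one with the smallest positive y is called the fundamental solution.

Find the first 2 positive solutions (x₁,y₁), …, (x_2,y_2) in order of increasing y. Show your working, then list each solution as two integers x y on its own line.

√29 = [5; 2,1,1,2,10, …], period ℓ=5 (odd) → k=9
k=0  a_k=5  p_k/q_k = 5/1
k=1  a_k=2  p_k/q_k = 11/2
k=2  a_k=1  p_k/q_k = 16/3
k=3  a_k=1  p_k/q_k = 27/5
k=4  a_k=2  p_k/q_k = 70/13
…
k=6  a_k=2  p_k/q_k = 1524/283
k=7  a_k=1  p_k/q_k = 2251/418
k=8  a_k=1  p_k/q_k = 3775/701
k=9  a_k=2  p_k/q_k = 9801/1820
fundamental: x₁=9801, y₁=1820  (since 96059601 − 29·3312400 = 1)
(9801+1820√29)^2 = 192119201 + 35675640√29

9801 1820
192119201 35675640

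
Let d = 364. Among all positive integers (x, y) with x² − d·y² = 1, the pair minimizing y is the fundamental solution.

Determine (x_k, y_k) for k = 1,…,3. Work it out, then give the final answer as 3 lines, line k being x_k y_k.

4954951 259710
49103078824801 2573700648420
486606699052048124551 25505121203178395130

√364 → a₀=19, period (12,1,2,3,1,8,1,3,2,1,12,38); ℓ=12 even so k=11
k=0  a_k=19  p_k/q_k = 19/1
…
k=2  a_k=1  p_k/q_k = 248/13
k=3  a_k=2  p_k/q_k = 725/38
…
k=5  a_k=1  p_k/q_k = 3148/165
k=6  a_k=8  p_k/q_k = 27607/1447
…
k=8  a_k=3  p_k/q_k = 119872/6283
…
k=10  a_k=1  p_k/q_k = 390371/20461
k=11  a_k=12  p_k/q_k = 4954951/259710
→ (4954951, 259710).  Check: 4954951²=24551539412401, 364·259710²=24551539412400, difference 1.
n=2: (4954951,259710)∘(4954951,259710) = (4954951·4954951+364·259710·259710, 4954951·259710+259710·4954951) = (49103078824801,2573700648420)
n=3: (49103078824801,2573700648420)∘(4954951,259710) = (4954951·49103078824801+364·259710·2573700648420, 4954951·2573700648420+259710·49103078824801) = (486606699052048124551,25505121203178395130)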